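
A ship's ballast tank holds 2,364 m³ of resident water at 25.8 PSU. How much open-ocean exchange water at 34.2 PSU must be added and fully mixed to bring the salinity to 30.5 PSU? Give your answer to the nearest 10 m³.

3000 m³

Salt balance: 2,364×25.8 + V×34.2 = (2,364+V)×30.5
60,991.2 + 34.2V = 72,102 + 30.5V
11,110.8 = 3.7V
V = 3,002.92 m³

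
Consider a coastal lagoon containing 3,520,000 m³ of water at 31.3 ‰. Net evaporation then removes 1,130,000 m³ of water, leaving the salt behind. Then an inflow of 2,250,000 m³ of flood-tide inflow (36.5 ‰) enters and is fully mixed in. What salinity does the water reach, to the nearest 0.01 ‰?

41.44 ‰

After evaporation: salt = 3,520,000×31.3 = 110,176,000; volume = 3,520,000 − 1,130,000 = 2,390,000 m³
After mixing: salt = 110,176,000 + 2,250,000×36.5 = 192,301,000; volume = 2,390,000 + 2,250,000 = 4,640,000 m³
S = 192,301,000 / 4,640,000 = 41.4442 ‰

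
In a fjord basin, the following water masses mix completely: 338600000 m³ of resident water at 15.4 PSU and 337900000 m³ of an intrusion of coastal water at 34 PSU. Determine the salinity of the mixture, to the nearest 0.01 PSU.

24.69 PSU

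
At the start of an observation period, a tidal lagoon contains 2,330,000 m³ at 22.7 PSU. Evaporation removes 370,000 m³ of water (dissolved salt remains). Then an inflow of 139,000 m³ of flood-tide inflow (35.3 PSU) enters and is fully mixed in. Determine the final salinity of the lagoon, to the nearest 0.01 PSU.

27.54 PSU

After evaporation: salt = 2,330,000×22.7 = 52,891,000; volume = 2,330,000 − 370,000 = 1,960,000 m³
After mixing: salt = 52,891,000 + 139,000×35.3 = 57,797,700; volume = 1,960,000 + 139,000 = 2,099,000 m³
S = 57,797,700 / 2,099,000 = 27.5358 PSU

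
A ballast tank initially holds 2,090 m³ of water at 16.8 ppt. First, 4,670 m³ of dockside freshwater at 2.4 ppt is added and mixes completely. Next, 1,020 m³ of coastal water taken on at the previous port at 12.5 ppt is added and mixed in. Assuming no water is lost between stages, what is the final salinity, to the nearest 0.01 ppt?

Weighted by volume,
Initial salt = 2,090×16.8 = 35,112
After stage 1: salt = 35,112 + 4,670×2.4 = 46,320; volume = 6,760 m³; S = 6.852 ppt
After stage 2: salt = 46,320 + 1,020×12.5 = 59,070; volume = 7,780 m³
S = 59,070 / 7,780 = 7.5925 ppt

7.59 ppt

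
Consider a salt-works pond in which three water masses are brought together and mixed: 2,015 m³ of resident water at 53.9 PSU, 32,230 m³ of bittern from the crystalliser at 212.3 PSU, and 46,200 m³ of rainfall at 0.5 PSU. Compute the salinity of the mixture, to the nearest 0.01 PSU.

86.69 PSU

Salt balance:
salt = 2,015×53.9 + 32,230×212.3 + 46,200×0.5 = 108,608.5 + 6,842,429 + 23,100 = 6,974,137.5
volume = 2,015 + 32,230 + 46,200 = 80,445 m³
S = 6,974,137.5 / 80,445 = 86.6945 PSU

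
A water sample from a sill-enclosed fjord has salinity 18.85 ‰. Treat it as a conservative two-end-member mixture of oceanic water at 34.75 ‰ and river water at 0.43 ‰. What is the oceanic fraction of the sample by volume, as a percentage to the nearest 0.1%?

Let g be the oceanic fraction. Salt balance per unit volume:
g×34.75 + (1−g)×0.43 = 18.85
g = (18.85 − 0.43) / (34.75 − 0.43) = 18.42/34.32 = 0.5367

53.7%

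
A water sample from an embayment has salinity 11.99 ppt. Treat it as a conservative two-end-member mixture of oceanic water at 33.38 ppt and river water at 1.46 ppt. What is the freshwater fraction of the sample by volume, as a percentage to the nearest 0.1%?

Let f be the freshwater fraction. Salt balance per unit volume:
f×1.46 + (1−f)×33.38 = 11.99
f = (33.38 − 11.99) / (33.38 − 1.46) = 21.39/31.92 = 0.6701

67.0%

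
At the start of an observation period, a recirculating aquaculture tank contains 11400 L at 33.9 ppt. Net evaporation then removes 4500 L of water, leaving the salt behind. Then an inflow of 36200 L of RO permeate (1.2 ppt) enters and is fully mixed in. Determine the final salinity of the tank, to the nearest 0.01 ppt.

After evaporation: salt = 11,400×33.9 = 386,460; volume = 11,400 − 4,500 = 6,900 L
After mixing: salt = 386,460 + 36,200×1.2 = 429,900; volume = 6,900 + 36,200 = 43,100 L
S = 429,900 / 43,100 = 9.9745 ppt

9.97 ppt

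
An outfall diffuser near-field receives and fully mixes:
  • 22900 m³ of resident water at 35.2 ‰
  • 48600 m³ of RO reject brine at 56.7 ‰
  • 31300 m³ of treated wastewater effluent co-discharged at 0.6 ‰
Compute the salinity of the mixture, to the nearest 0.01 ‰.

34.83 ‰

By conservation of dissolved salt,
salt = 22,900×35.2 + 48,600×56.7 + 31,300×0.6 = 806,080 + 2,755,620 + 18,780 = 3,580,480
volume = 22,900 + 48,600 + 31,300 = 102,800 m³
S = 3,580,480 / 102,800 = 34.8296 ‰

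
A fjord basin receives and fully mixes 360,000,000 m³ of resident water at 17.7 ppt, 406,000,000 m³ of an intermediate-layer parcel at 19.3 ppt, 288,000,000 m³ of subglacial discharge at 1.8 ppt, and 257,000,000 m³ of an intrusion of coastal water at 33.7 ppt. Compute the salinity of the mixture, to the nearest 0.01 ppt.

17.84 ppt

Mass of salt is conserved:
salt = 360,000,000×17.7 + 406,000,000×19.3 + 288,000,000×1.8 + 257,000,000×33.7 = 6,372,000,000 + 7,835,800,000 + 518,400,000 + 8,660,900,000 = 23,387,100,000
volume = 360,000,000 + 406,000,000 + 288,000,000 + 257,000,000 = 1,311,000,000 m³
S = 23,387,100,000 / 1,311,000,000 = 17.8391 ppt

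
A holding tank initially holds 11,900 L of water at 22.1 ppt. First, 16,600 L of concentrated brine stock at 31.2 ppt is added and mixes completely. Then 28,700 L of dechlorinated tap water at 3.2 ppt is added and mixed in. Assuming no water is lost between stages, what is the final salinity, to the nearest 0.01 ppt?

Total salt / total volume:
Initial salt = 11,900×22.1 = 262,990
After stage 1: salt = 262,990 + 16,600×31.2 = 780,910; volume = 28,500 L; S = 27.4 ppt
After stage 2: salt = 780,910 + 28,700×3.2 = 872,750; volume = 57,200 L
S = 872,750 / 57,200 = 15.2579 ppt

15.26 ppt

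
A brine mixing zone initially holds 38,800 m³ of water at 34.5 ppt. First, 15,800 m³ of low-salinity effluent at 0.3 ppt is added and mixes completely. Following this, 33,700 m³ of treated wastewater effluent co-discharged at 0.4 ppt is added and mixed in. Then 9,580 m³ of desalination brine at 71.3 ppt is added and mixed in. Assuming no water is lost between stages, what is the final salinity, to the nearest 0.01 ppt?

Weighted by volume,
Initial salt = 38,800×34.5 = 1,338,600
After stage 1: salt = 1,338,600 + 15,800×0.3 = 1,343,340; volume = 54,600 m³; S = 24.603 ppt
After stage 2: salt = 1,343,340 + 33,700×0.4 = 1,356,820; volume = 88,300 m³; S = 15.366 ppt
After stage 3: salt = 1,356,820 + 9,580×71.3 = 2,039,874; volume = 97,880 m³
S = 2,039,874 / 97,880 = 20.8406 ppt

20.84 ppt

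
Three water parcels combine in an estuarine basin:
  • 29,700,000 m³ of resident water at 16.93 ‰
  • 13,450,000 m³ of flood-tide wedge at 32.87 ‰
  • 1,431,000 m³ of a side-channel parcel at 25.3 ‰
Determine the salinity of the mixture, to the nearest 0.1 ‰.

22.0 ‰

Weighted by volume,
salt = 29,700,000×16.93 + 13,450,000×32.87 + 1,431,000×25.3 = 502,821,000 + 442,101,500 + 36,204,300 = 981,126,800
volume = 29,700,000 + 13,450,000 + 1,431,000 = 44,581,000 m³
S = 981,126,800 / 44,581,000 = 22.008 ‰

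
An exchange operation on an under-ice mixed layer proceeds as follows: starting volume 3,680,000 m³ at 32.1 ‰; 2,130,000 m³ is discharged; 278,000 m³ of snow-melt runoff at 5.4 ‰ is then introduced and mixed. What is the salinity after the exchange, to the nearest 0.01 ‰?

28.04 ‰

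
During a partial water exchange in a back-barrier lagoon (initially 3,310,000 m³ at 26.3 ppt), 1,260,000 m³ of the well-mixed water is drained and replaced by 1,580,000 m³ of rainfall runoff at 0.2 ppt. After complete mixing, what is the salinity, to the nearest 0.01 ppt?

Remaining after removal: 2,050,000 m³ at 26.3 ppt (salt = 53,915,000)
After addition: salt = 53,915,000 + 1,580,000×0.2 = 54,231,000; volume = 3,630,000 m³
S = 54,231,000 / 3,630,000 = 14.9397 ppt

14.94 ppt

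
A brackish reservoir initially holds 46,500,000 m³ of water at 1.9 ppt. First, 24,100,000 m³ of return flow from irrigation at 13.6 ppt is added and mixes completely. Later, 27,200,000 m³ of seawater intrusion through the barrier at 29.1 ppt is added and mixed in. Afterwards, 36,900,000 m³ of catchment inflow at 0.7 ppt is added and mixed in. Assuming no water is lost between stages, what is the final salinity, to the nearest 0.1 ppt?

9.2 ppt

Mass of salt is conserved:
Initial salt = 46,500,000×1.9 = 88,350,000
After stage 1: salt = 88,350,000 + 24,100,000×13.6 = 416,110,000; volume = 70,600,000 m³; S = 5.894 ppt
After stage 2: salt = 416,110,000 + 27,200,000×29.1 = 1,207,630,000; volume = 97,800,000 m³; S = 12.348 ppt
After stage 3: salt = 1,207,630,000 + 36,900,000×0.7 = 1,233,460,000; volume = 134,700,000 m³
S = 1,233,460,000 / 134,700,000 = 9.1571 ppt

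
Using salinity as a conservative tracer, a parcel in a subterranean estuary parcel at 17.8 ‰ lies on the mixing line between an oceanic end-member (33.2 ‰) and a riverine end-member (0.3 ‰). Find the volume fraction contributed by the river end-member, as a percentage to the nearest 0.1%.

46.8%

Let f be the freshwater fraction. Salt balance per unit volume:
f×0.3 + (1−f)×33.2 = 17.8
f = (33.2 − 17.8) / (33.2 − 0.3) = 15.4/32.9 = 0.4681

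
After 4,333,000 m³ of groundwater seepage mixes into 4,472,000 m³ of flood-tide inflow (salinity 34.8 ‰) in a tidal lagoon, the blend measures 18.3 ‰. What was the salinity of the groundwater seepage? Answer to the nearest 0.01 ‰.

Salt balance: 4,472,000×34.8 + 4,333,000×S = 8,805,000×18.3
155,625,600 + 4,333,000·S = 161,131,500
S = (161,131,500 − 155,625,600) / 4,333,000 = 1.2707 ‰

1.27 ‰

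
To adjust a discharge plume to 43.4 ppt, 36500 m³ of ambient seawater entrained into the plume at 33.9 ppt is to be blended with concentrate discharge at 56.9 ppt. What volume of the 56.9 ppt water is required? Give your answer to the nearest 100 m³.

25700 m³

Salt balance: 36,500×33.9 + V×56.9 = (36,500+V)×43.4
1,237,350 + 56.9V = 1,584,100 + 43.4V
346,750 = 13.5V
V = 25,685.19 m³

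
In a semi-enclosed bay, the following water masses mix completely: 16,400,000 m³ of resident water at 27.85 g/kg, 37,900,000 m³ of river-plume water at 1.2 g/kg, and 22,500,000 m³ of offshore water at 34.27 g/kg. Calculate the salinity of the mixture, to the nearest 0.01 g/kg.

Total salt / total volume:
salt = 16,400,000×27.85 + 37,900,000×1.2 + 22,500,000×34.27 = 456,740,000 + 45,480,000 + 771,075,000 = 1,273,295,000
volume = 16,400,000 + 37,900,000 + 22,500,000 = 76,800,000 m³
S = 1,273,295,000 / 76,800,000 = 16.5794 g/kg

16.58 g/kg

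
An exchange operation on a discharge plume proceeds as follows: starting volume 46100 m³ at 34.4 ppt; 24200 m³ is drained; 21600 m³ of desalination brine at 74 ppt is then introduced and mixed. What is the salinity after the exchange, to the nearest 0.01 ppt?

Remaining after removal: 21,900 m³ at 34.4 ppt (salt = 753,360)
After addition: salt = 753,360 + 21,600×74 = 2,351,760; volume = 43,500 m³
S = 2,351,760 / 43,500 = 54.0634 ppt

54.06 ppt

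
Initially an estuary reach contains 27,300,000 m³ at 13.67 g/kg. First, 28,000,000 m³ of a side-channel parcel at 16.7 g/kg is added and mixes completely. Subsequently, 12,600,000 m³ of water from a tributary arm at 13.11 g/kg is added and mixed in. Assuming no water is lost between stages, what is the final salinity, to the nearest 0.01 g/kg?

Mass of salt is conserved:
Initial salt = 27,300,000×13.67 = 373,191,000
After stage 1: salt = 373,191,000 + 28,000,000×16.7 = 840,791,000; volume = 55,300,000 m³; S = 15.204 g/kg
After stage 2: salt = 840,791,000 + 12,600,000×13.11 = 1,005,977,000; volume = 67,900,000 m³
S = 1,005,977,000 / 67,900,000 = 14.8156 g/kg

14.82 g/kg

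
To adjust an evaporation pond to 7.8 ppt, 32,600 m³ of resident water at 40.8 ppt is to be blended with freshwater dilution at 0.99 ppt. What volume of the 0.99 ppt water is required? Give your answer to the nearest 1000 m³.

158000 m³

Salt balance: 32,600×40.8 + V×0.99 = (32,600+V)×7.8
1,330,080 + 0.99V = 254,280 + 7.8V
1,075,800 = 6.81V
V = 157,973.57 m³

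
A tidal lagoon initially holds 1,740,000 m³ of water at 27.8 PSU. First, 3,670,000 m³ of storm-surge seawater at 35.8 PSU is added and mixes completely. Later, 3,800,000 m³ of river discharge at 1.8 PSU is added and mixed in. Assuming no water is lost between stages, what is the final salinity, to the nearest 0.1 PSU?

Total salt / total volume:
Initial salt = 1,740,000×27.8 = 48,372,000
After stage 1: salt = 48,372,000 + 3,670,000×35.8 = 179,758,000; volume = 5,410,000 m³; S = 33.227 PSU
After stage 2: salt = 179,758,000 + 3,800,000×1.8 = 186,598,000; volume = 9,210,000 m³
S = 186,598,000 / 9,210,000 = 20.2604 PSU

20.3 PSU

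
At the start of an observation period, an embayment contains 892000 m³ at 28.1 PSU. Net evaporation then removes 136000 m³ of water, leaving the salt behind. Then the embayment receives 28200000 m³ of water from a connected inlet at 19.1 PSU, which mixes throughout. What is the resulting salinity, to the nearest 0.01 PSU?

After evaporation: salt = 892,000×28.1 = 25,065,200; volume = 892,000 − 136,000 = 756,000 m³
After mixing: salt = 25,065,200 + 28,200,000×19.1 = 563,685,200; volume = 756,000 + 28,200,000 = 28,956,000 m³
S = 563,685,200 / 28,956,000 = 19.467 PSU

19.47 PSU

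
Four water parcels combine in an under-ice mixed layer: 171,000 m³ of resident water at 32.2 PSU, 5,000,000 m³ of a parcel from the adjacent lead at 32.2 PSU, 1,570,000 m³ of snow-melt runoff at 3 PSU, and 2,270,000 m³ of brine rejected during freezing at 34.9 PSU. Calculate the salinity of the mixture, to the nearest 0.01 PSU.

Conserving salt mass:
salt = 171,000×32.2 + 5,000,000×32.2 + 1,570,000×3 + 2,270,000×34.9 = 5,506,200 + 161,000,000 + 4,710,000 + 79,223,000 = 250,439,200
volume = 171,000 + 5,000,000 + 1,570,000 + 2,270,000 = 9,011,000 m³
S = 250,439,200 / 9,011,000 = 27.7926 PSU

27.79 PSU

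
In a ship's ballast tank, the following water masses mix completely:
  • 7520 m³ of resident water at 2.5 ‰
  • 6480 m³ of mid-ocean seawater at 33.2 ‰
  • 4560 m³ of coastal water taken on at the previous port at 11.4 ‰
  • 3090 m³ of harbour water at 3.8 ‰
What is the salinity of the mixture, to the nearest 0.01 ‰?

Total salt / total volume:
salt = 7,520×2.5 + 6,480×33.2 + 4,560×11.4 + 3,090×3.8 = 18,800 + 215,136 + 51,984 + 11,742 = 297,662
volume = 7,520 + 6,480 + 4,560 + 3,090 = 21,650 m³
S = 297,662 / 21,650 = 13.7488 ‰

13.75 ‰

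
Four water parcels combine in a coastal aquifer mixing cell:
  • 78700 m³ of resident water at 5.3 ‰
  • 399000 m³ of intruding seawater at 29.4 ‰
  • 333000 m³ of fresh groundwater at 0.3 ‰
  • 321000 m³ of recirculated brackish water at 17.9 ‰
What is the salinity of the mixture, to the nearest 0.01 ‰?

Conserving salt mass:
salt = 78,700×5.3 + 399,000×29.4 + 333,000×0.3 + 321,000×17.9 = 417,110 + 11,730,600 + 99,900 + 5,745,900 = 17,993,510
volume = 78,700 + 399,000 + 333,000 + 321,000 = 1,131,700 m³
S = 17,993,510 / 1,131,700 = 15.8995 ‰

15.90 ‰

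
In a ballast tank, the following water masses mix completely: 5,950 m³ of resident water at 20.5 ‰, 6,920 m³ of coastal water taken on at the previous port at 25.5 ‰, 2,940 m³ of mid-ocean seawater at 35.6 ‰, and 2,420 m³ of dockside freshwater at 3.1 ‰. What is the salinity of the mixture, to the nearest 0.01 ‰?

22.52 ‰

Salt balance:
salt = 5,950×20.5 + 6,920×25.5 + 2,940×35.6 + 2,420×3.1 = 121,975 + 176,460 + 104,664 + 7,502 = 410,601
volume = 5,950 + 6,920 + 2,940 + 2,420 = 18,230 m³
S = 410,601 / 18,230 = 22.5234 ‰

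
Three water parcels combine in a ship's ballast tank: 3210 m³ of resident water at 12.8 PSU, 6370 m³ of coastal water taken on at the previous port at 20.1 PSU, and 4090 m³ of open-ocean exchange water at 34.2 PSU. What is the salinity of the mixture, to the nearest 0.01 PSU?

22.60 PSU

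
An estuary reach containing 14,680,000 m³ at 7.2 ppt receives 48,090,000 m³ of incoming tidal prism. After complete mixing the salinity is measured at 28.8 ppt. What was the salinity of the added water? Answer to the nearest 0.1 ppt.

35.4 ppt

Salt balance: 14,680,000×7.2 + 48,090,000×S = 62,770,000×28.8
105,696,000 + 48,090,000·S = 1,807,776,000
S = (1,807,776,000 − 105,696,000) / 48,090,000 = 35.3936 ppt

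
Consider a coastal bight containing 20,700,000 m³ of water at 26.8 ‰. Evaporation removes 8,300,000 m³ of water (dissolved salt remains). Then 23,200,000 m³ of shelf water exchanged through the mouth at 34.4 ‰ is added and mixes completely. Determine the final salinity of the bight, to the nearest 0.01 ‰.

After evaporation: salt = 20,700,000×26.8 = 554,760,000; volume = 20,700,000 − 8,300,000 = 12,400,000 m³
After mixing: salt = 554,760,000 + 23,200,000×34.4 = 1,352,840,000; volume = 12,400,000 + 23,200,000 = 35,600,000 m³
S = 1,352,840,000 / 35,600,000 = 38.0011 ‰

38.00 ‰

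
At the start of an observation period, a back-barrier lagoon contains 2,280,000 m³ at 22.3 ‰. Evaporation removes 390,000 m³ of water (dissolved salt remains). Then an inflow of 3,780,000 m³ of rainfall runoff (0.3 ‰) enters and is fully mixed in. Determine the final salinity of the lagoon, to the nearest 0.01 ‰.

9.17 ‰

After evaporation: salt = 2,280,000×22.3 = 50,844,000; volume = 2,280,000 − 390,000 = 1,890,000 m³
After mixing: salt = 50,844,000 + 3,780,000×0.3 = 51,978,000; volume = 1,890,000 + 3,780,000 = 5,670,000 m³
S = 51,978,000 / 5,670,000 = 9.1672 ‰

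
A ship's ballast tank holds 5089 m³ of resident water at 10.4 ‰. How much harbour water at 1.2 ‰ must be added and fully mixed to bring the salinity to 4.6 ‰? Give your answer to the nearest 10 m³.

Salt balance: 5,089×10.4 + V×1.2 = (5,089+V)×4.6
52,925.6 + 1.2V = 23,409.4 + 4.6V
29,516.2 = 3.4V
V = 8,681.24 m³

8680 m³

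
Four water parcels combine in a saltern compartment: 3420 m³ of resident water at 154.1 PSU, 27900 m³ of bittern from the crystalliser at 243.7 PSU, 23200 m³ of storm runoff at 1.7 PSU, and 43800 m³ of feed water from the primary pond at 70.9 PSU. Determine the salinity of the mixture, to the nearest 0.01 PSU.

Mass of salt is conserved:
salt = 3,420×154.1 + 27,900×243.7 + 23,200×1.7 + 43,800×70.9 = 527,022 + 6,799,230 + 39,440 + 3,105,420 = 10,471,112
volume = 3,420 + 27,900 + 23,200 + 43,800 = 98,320 m³
S = 10,471,112 / 98,320 = 106.5003 PSU

106.50 PSU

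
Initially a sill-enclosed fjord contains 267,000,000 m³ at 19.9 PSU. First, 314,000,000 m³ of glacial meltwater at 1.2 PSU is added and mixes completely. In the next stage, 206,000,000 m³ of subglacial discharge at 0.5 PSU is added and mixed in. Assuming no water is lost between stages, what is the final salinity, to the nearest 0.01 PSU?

Total salt / total volume:
Initial salt = 267,000,000×19.9 = 5,313,300,000
After stage 1: salt = 5,313,300,000 + 314,000,000×1.2 = 5,690,100,000; volume = 581,000,000 m³; S = 9.794 PSU
After stage 2: salt = 5,690,100,000 + 206,000,000×0.5 = 5,793,100,000; volume = 787,000,000 m³
S = 5,793,100,000 / 787,000,000 = 7.361 PSU

7.36 PSU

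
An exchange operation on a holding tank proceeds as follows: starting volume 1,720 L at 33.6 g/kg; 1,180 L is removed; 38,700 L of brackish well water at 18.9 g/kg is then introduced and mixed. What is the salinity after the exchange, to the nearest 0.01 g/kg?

19.10 g/kg

Remaining after removal: 540 L at 33.6 g/kg (salt = 18,144)
After addition: salt = 18,144 + 38,700×18.9 = 749,574; volume = 39,240 L
S = 749,574 / 39,240 = 19.1023 g/kg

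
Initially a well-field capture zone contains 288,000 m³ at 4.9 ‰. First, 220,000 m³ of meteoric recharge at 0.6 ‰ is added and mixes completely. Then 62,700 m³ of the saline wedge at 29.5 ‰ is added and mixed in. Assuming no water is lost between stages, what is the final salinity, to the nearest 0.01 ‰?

5.95 ‰

By conservation of dissolved salt,
Initial salt = 288,000×4.9 = 1,411,200
After stage 1: salt = 1,411,200 + 220,000×0.6 = 1,543,200; volume = 508,000 m³; S = 3.038 ‰
After stage 2: salt = 1,543,200 + 62,700×29.5 = 3,392,850; volume = 570,700 m³
S = 3,392,850 / 570,700 = 5.9451 ‰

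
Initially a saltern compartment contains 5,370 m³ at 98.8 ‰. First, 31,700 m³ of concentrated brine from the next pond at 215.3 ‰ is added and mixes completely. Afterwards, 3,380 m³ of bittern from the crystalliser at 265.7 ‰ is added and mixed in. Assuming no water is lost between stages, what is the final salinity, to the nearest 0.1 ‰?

204.0 ‰

Total salt / total volume:
Initial salt = 5,370×98.8 = 530,556
After stage 1: salt = 530,556 + 31,700×215.3 = 7,355,566; volume = 37,070 m³; S = 198.424 ‰
After stage 2: salt = 7,355,566 + 3,380×265.7 = 8,253,632; volume = 40,450 m³
S = 8,253,632 / 40,450 = 204.0453 ‰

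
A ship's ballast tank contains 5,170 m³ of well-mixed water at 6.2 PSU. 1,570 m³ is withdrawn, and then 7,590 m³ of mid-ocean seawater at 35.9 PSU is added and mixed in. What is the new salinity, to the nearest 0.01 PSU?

26.35 PSU

Remaining after removal: 3,600 m³ at 6.2 PSU (salt = 22,320)
After addition: salt = 22,320 + 7,590×35.9 = 294,801; volume = 11,190 m³
S = 294,801 / 11,190 = 26.345 PSU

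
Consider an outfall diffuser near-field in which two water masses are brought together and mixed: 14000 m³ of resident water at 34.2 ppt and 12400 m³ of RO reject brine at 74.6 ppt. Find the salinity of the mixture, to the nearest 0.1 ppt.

53.2 ppt

Mass of salt is conserved:
salt = 14,000×34.2 + 12,400×74.6 = 478,800 + 925,040 = 1,403,840
volume = 14,000 + 12,400 = 26,400 m³
S = 1,403,840 / 26,400 = 53.176 ppt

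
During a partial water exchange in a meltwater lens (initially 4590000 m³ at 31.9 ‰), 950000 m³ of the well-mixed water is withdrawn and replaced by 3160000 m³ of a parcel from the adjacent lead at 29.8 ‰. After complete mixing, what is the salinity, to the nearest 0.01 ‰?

30.92 ‰

Remaining after removal: 3,640,000 m³ at 31.9 ‰ (salt = 116,116,000)
After addition: salt = 116,116,000 + 3,160,000×29.8 = 210,284,000; volume = 6,800,000 m³
S = 210,284,000 / 6,800,000 = 30.9241 ‰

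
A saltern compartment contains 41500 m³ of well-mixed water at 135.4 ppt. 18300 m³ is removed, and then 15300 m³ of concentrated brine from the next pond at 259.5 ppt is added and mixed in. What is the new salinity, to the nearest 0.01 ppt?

184.72 ppt

Remaining after removal: 23,200 m³ at 135.4 ppt (salt = 3,141,280)
After addition: salt = 3,141,280 + 15,300×259.5 = 7,111,630; volume = 38,500 m³
S = 7,111,630 / 38,500 = 184.7177 ppt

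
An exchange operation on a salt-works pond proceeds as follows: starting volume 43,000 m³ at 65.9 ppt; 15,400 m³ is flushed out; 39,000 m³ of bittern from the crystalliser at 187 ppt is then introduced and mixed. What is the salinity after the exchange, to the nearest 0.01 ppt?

136.81 ppt

Remaining after removal: 27,600 m³ at 65.9 ppt (salt = 1,818,840)
After addition: salt = 1,818,840 + 39,000×187 = 9,111,840; volume = 66,600 m³
S = 9,111,840 / 66,600 = 136.8144 ppt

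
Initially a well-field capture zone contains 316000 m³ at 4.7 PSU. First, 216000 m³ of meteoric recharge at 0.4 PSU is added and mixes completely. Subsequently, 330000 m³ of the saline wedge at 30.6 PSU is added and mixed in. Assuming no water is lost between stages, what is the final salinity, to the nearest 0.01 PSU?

Salt balance:
Initial salt = 316,000×4.7 = 1,485,200
After stage 1: salt = 1,485,200 + 216,000×0.4 = 1,571,600; volume = 532,000 m³; S = 2.954 PSU
After stage 2: salt = 1,571,600 + 330,000×30.6 = 11,669,600; volume = 862,000 m³
S = 11,669,600 / 862,000 = 13.5378 PSU

13.54 PSU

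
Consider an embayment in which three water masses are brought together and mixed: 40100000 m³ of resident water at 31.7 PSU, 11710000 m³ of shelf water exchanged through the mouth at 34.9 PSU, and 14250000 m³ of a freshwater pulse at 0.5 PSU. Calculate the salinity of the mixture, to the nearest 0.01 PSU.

Conserving salt mass:
salt = 40,100,000×31.7 + 11,710,000×34.9 + 14,250,000×0.5 = 1,271,170,000 + 408,679,000 + 7,125,000 = 1,686,974,000
volume = 40,100,000 + 11,710,000 + 14,250,000 = 66,060,000 m³
S = 1,686,974,000 / 66,060,000 = 25.537 PSU

25.54 PSU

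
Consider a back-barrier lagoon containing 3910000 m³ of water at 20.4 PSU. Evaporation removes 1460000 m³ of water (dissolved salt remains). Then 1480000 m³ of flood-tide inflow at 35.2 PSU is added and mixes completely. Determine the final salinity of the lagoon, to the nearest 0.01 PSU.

33.55 PSU

After evaporation: salt = 3,910,000×20.4 = 79,764,000; volume = 3,910,000 − 1,460,000 = 2,450,000 m³
After mixing: salt = 79,764,000 + 1,480,000×35.2 = 131,860,000; volume = 2,450,000 + 1,480,000 = 3,930,000 m³
S = 131,860,000 / 3,930,000 = 33.5522 PSU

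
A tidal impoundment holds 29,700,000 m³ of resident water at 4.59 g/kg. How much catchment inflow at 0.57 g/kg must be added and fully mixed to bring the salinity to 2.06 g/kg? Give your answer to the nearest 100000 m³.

Salt balance: 29,700,000×4.59 + V×0.57 = (29,700,000+V)×2.06
136,323,000 + 0.57V = 61,182,000 + 2.06V
75,141,000 = 1.49V
V = 50,430,201.34 m³

50400000 m³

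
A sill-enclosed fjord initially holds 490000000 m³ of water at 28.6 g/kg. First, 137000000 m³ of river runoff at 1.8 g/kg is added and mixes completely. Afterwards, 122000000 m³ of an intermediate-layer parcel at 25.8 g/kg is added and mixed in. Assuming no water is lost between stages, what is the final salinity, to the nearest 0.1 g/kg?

23.2 g/kg

Mass of salt is conserved:
Initial salt = 490,000,000×28.6 = 14,014,000,000
After stage 1: salt = 14,014,000,000 + 137,000,000×1.8 = 14,260,600,000; volume = 627,000,000 m³; S = 22.744 g/kg
After stage 2: salt = 14,260,600,000 + 122,000,000×25.8 = 17,408,200,000; volume = 749,000,000 m³
S = 17,408,200,000 / 749,000,000 = 23.2419 g/kg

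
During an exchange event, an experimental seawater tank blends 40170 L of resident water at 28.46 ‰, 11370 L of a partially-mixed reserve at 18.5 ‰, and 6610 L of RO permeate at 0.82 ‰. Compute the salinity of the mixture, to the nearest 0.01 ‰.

Weighted by volume,
salt = 40,170×28.46 + 11,370×18.5 + 6,610×0.82 = 1,143,238.2 + 210,345 + 5,420.2 = 1,359,003.4
volume = 40,170 + 11,370 + 6,610 = 58,150 L
S = 1,359,003.4 / 58,150 = 23.3707 ‰

23.37 ‰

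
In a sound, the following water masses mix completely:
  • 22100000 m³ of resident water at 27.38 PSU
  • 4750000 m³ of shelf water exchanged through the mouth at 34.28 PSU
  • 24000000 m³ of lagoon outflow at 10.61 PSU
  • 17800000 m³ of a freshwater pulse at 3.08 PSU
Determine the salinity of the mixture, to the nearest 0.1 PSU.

Salt balance:
salt = 22,100,000×27.38 + 4,750,000×34.28 + 24,000,000×10.61 + 17,800,000×3.08 = 605,098,000 + 162,830,000 + 254,640,000 + 54,824,000 = 1,077,392,000
volume = 22,100,000 + 4,750,000 + 24,000,000 + 17,800,000 = 68,650,000 m³
S = 1,077,392,000 / 68,650,000 = 15.694 PSU

15.7 PSU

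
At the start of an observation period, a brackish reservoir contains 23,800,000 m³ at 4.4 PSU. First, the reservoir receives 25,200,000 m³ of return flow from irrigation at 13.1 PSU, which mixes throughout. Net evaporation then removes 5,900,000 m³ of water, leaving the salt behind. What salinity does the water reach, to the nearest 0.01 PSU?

10.09 PSU

After mixing: salt = 23,800,000×4.4 + 25,200,000×13.1 = 434,840,000; volume = 49,000,000 m³
After evaporation: salt unchanged = 434,840,000; volume = 49,000,000 − 5,900,000 = 43,100,000 m³
S = 434,840,000 / 43,100,000 = 10.0891 PSU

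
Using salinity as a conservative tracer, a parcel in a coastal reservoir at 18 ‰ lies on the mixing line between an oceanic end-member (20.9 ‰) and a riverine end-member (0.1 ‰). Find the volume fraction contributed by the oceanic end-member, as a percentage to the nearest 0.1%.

86.1%

Let g be the oceanic fraction. Salt balance per unit volume:
g×20.9 + (1−g)×0.1 = 18
g = (18 − 0.1) / (20.9 − 0.1) = 17.9/20.8 = 0.8606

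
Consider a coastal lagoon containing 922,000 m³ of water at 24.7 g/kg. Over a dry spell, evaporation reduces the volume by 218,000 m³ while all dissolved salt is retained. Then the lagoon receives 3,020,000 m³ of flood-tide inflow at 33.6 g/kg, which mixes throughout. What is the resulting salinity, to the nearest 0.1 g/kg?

33.4 g/kg

After evaporation: salt = 922,000×24.7 = 22,773,400; volume = 922,000 − 218,000 = 704,000 m³
After mixing: salt = 22,773,400 + 3,020,000×33.6 = 124,245,400; volume = 704,000 + 3,020,000 = 3,724,000 m³
S = 124,245,400 / 3,724,000 = 33.3634 g/kg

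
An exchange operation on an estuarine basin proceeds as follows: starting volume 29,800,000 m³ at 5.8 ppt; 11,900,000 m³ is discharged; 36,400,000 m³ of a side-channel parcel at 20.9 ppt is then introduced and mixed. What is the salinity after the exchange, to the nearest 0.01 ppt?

15.92 ppt

Remaining after removal: 17,900,000 m³ at 5.8 ppt (salt = 103,820,000)
After addition: salt = 103,820,000 + 36,400,000×20.9 = 864,580,000; volume = 54,300,000 m³
S = 864,580,000 / 54,300,000 = 15.9223 ppt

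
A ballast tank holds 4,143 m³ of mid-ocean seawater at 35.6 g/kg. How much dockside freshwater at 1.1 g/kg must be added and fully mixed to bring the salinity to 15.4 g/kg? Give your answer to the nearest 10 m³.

Salt balance: 4,143×35.6 + V×1.1 = (4,143+V)×15.4
147,490.8 + 1.1V = 63,802.2 + 15.4V
83,688.6 = 14.3V
V = 5,852.35 m³

5850 m³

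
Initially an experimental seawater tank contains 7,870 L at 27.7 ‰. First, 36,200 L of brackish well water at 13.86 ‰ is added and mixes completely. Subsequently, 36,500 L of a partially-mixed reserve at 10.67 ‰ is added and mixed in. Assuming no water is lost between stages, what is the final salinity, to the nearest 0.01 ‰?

13.77 ‰

Total salt / total volume:
Initial salt = 7,870×27.7 = 217,999
After stage 1: salt = 217,999 + 36,200×13.86 = 719,731; volume = 44,070 L; S = 16.332 ‰
After stage 2: salt = 719,731 + 36,500×10.67 = 1,109,186; volume = 80,570 L
S = 1,109,186 / 80,570 = 13.7667 ‰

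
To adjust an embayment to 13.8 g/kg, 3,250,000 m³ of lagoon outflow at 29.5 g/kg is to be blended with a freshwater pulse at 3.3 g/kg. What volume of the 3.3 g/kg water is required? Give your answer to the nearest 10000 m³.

Salt balance: 3,250,000×29.5 + V×3.3 = (3,250,000+V)×13.8
95,875,000 + 3.3V = 44,850,000 + 13.8V
51,025,000 = 10.5V
V = 4,859,523.81 m³

4860000 m³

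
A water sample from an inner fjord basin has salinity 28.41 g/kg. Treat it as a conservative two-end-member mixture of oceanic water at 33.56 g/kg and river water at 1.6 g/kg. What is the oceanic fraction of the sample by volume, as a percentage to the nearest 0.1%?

Let g be the oceanic fraction. Salt balance per unit volume:
g×33.56 + (1−g)×1.6 = 28.41
g = (28.41 − 1.6) / (33.56 − 1.6) = 26.81/31.96 = 0.8389

83.9%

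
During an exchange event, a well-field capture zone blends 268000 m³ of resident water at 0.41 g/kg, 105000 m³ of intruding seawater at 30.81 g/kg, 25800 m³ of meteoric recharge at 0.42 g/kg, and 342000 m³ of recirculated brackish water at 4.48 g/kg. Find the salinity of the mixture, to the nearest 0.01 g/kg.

6.60 g/kg

Conserving salt mass:
salt = 268,000×0.41 + 105,000×30.81 + 25,800×0.42 + 342,000×4.48 = 109,880 + 3,235,050 + 10,836 + 1,532,160 = 4,887,926
volume = 268,000 + 105,000 + 25,800 + 342,000 = 740,800 m³
S = 4,887,926 / 740,800 = 6.5982 g/kg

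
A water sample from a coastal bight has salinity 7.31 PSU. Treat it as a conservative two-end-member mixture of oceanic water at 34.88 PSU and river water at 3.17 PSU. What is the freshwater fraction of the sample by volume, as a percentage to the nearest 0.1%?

Let f be the freshwater fraction. Salt balance per unit volume:
f×3.17 + (1−f)×34.88 = 7.31
f = (34.88 − 7.31) / (34.88 − 3.17) = 27.57/31.71 = 0.8694

86.9%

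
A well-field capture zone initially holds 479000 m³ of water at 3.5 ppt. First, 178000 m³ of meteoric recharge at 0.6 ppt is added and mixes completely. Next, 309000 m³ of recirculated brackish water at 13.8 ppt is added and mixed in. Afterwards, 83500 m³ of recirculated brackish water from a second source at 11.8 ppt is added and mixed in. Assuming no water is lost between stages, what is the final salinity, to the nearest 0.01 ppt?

6.70 ppt

Salt balance:
Initial salt = 479,000×3.5 = 1,676,500
After stage 1: salt = 1,676,500 + 178,000×0.6 = 1,783,300; volume = 657,000 m³; S = 2.714 ppt
After stage 2: salt = 1,783,300 + 309,000×13.8 = 6,047,500; volume = 966,000 m³; S = 6.26 ppt
After stage 3: salt = 6,047,500 + 83,500×11.8 = 7,032,800; volume = 1,049,500 m³
S = 7,032,800 / 1,049,500 = 6.7011 ppt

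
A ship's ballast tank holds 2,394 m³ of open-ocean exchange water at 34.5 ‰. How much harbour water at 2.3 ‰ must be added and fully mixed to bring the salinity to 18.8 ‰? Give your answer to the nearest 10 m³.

2280 m³

Salt balance: 2,394×34.5 + V×2.3 = (2,394+V)×18.8
82,593 + 2.3V = 45,007.2 + 18.8V
37,585.8 = 16.5V
V = 2,277.93 m³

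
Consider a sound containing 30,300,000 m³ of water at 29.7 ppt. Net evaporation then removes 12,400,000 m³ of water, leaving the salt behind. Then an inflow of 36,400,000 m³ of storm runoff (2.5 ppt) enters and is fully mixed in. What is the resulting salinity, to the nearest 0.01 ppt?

After evaporation: salt = 30,300,000×29.7 = 899,910,000; volume = 30,300,000 − 12,400,000 = 17,900,000 m³
After mixing: salt = 899,910,000 + 36,400,000×2.5 = 990,910,000; volume = 17,900,000 + 36,400,000 = 54,300,000 m³
S = 990,910,000 / 54,300,000 = 18.2488 ppt

18.25 ppt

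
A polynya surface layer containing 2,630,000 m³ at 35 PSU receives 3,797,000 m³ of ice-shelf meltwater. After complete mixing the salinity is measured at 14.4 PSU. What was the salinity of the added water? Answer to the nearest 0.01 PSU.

Salt balance: 2,630,000×35 + 3,797,000×S = 6,427,000×14.4
92,050,000 + 3,797,000·S = 92,548,800
S = (92,548,800 − 92,050,000) / 3,797,000 = 0.1314 PSU

0.13 PSU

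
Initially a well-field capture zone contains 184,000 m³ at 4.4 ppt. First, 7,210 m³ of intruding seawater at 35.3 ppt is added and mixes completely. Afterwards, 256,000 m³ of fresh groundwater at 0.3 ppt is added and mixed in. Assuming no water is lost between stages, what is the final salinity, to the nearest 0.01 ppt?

2.55 ppt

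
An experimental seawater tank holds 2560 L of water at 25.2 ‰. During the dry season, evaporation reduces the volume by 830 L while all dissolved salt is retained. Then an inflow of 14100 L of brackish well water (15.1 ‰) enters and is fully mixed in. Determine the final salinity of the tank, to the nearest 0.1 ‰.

After evaporation: salt = 2,560×25.2 = 64,512; volume = 2,560 − 830 = 1,730 L
After mixing: salt = 64,512 + 14,100×15.1 = 277,422; volume = 1,730 + 14,100 = 15,830 L
S = 277,422 / 15,830 = 17.5251 ‰

17.5 ‰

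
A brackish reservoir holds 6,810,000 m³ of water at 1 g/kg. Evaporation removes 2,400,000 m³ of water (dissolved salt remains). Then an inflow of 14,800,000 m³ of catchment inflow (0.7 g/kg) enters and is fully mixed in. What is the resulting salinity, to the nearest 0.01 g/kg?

After evaporation: salt = 6,810,000×1 = 6,810,000; volume = 6,810,000 − 2,400,000 = 4,410,000 m³
After mixing: salt = 6,810,000 + 14,800,000×0.7 = 17,170,000; volume = 4,410,000 + 14,800,000 = 19,210,000 m³
S = 17,170,000 / 19,210,000 = 0.8938 g/kg

0.89 g/kg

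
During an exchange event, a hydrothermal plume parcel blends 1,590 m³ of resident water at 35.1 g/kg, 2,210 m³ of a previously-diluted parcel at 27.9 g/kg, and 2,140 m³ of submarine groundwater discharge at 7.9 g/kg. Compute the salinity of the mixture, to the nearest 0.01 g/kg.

22.62 g/kg

Mass of salt is conserved:
salt = 1,590×35.1 + 2,210×27.9 + 2,140×7.9 = 55,809 + 61,659 + 16,906 = 134,374
volume = 1,590 + 2,210 + 2,140 = 5,940 m³
S = 134,374 / 5,940 = 22.6219 g/kg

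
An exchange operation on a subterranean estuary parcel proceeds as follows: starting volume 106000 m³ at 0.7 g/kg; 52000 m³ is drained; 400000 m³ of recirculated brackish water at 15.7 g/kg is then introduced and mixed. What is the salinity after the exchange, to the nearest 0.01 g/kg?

Remaining after removal: 54,000 m³ at 0.7 g/kg (salt = 37,800)
After addition: salt = 37,800 + 400,000×15.7 = 6,317,800; volume = 454,000 m³
S = 6,317,800 / 454,000 = 13.9159 g/kg

13.92 g/kg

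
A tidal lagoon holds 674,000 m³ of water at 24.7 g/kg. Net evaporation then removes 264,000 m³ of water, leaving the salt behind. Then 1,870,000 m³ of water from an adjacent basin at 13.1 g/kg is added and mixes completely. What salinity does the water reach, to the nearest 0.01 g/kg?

18.05 g/kg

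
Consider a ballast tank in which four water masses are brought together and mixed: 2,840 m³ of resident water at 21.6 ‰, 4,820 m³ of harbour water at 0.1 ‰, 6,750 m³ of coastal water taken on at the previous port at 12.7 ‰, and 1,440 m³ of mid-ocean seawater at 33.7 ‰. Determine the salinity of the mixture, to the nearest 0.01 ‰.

12.37 ‰

Total salt / total volume:
salt = 2,840×21.6 + 4,820×0.1 + 6,750×12.7 + 1,440×33.7 = 61,344 + 482 + 85,725 + 48,528 = 196,079
volume = 2,840 + 4,820 + 6,750 + 1,440 = 15,850 m³
S = 196,079 / 15,850 = 12.3709 ‰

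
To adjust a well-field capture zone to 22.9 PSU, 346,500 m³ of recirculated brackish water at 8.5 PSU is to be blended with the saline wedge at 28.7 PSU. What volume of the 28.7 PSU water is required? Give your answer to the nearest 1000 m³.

Salt balance: 346,500×8.5 + V×28.7 = (346,500+V)×22.9
2,945,250 + 28.7V = 7,934,850 + 22.9V
4,989,600 = 5.8V
V = 860,275.86 m³

860000 m³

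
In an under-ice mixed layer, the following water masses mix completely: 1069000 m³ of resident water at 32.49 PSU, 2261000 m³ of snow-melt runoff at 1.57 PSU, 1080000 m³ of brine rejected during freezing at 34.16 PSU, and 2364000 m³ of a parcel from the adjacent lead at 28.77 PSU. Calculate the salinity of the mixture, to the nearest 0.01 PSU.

Total salt / total volume:
salt = 1,069,000×32.49 + 2,261,000×1.57 + 1,080,000×34.16 + 2,364,000×28.77 = 34,731,810 + 3,549,770 + 36,892,800 + 68,012,280 = 143,186,660
volume = 1,069,000 + 2,261,000 + 1,080,000 + 2,364,000 = 6,774,000 m³
S = 143,186,660 / 6,774,000 = 21.1377 PSU

21.14 PSU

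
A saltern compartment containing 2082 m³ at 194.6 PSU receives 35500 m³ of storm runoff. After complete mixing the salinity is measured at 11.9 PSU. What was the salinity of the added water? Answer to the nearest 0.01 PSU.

Salt balance: 2,082×194.6 + 35,500×S = 37,582×11.9
405,157.2 + 35,500·S = 447,225.8
S = (447,225.8 − 405,157.2) / 35,500 = 1.185 PSU

1.19 PSU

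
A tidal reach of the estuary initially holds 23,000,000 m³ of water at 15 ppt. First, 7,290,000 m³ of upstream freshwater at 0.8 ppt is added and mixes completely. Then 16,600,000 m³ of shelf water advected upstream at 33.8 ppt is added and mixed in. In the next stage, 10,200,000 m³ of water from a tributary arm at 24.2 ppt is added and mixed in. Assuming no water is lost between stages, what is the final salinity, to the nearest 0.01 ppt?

20.30 ppt

Conserving salt mass:
Initial salt = 23,000,000×15 = 345,000,000
After stage 1: salt = 345,000,000 + 7,290,000×0.8 = 350,832,000; volume = 30,290,000 m³; S = 11.582 ppt
After stage 2: salt = 350,832,000 + 16,600,000×33.8 = 911,912,000; volume = 46,890,000 m³; S = 19.448 ppt
After stage 3: salt = 911,912,000 + 10,200,000×24.2 = 1,158,752,000; volume = 57,090,000 m³
S = 1,158,752,000 / 57,090,000 = 20.2969 ppt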